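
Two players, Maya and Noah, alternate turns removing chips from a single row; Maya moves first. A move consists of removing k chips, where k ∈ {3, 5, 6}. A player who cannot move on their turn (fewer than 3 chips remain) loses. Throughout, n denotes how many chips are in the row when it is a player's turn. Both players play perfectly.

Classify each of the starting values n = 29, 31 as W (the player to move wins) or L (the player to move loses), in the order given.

Label each position W (a win for the player to move) or L (a loss). A position with no legal move is L; any other position is W exactly when some move reaches an L, and L when every move reaches a W.
n=0: no move → L
n=1: no move → L
n=2: no move → L
n=3: can move to 0, which is L ⇒ W
n=4: can move to 1, which is L ⇒ W
n=5: can move to 2, which is L ⇒ W
n=6: can move to 1, which is L ⇒ W
n=7: can move to 2, which is L ⇒ W
n=8: can move to 2, which is L ⇒ W
n=9: moves to 6(W), 4(W), 3(W); every one is W ⇒ L
n=10: moves to 7(W), 5(W), 4(W); every one is W ⇒ L
n=11: moves to 8(W), 6(W), 5(W); every one is W ⇒ L
n=12: can move to 9, which is L ⇒ W
n=13: can move to 10, which is L ⇒ W
n=14: can move to 11, which is L ⇒ W
n=15: can move to 10, which is L ⇒ W
n=16: can move to 11, which is L ⇒ W
n=17: can move to 11, which is L ⇒ W
n=18: moves to 15(W), 13(W), 12(W); every one is W ⇒ L
n=19: moves to 16(W), 14(W), 13(W); every one is W ⇒ L
n=20: moves to 17(W), 15(W), 14(W); every one is W ⇒ L
n=21: can move to 18, which is L ⇒ W
n=22: can move to 19, which is L ⇒ W
n=23: can move to 20, which is L ⇒ W
n=24: can move to 19, which is L ⇒ W
n=25: can move to 20, which is L ⇒ W
n=26: can move to 20, which is L ⇒ W
n=27: moves to 24(W), 22(W), 21(W); every one is W ⇒ L
n=28: moves to 25(W), 23(W), 22(W); every one is W ⇒ L
n=29: moves to 26(W), 24(W), 23(W); every one is W ⇒ L
n=30: can move to 27, which is L ⇒ W
n=31: can move to 28, which is L ⇒ W

29: L, 31: W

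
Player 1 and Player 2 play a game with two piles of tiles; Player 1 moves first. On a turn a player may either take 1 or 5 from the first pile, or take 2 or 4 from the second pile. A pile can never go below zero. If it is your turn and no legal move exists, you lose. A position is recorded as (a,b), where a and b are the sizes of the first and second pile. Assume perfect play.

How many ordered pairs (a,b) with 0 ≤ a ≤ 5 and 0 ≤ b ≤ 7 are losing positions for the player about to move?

Compute win/loss labels from the base case upward. A position with no move is L. Any other position is W if it can reach an L in one move, else L.
Every move lowers a or b (never raises either), so fill the grid row by row in increasing a, and left to right within a row: each cell's successors are then already labelled.
      b=0  b=1  b=2  b=3  b=4  b=5  b=6  b=7
a=0:    L    L    W    W    W    W    L    L
a=1:    W    W    L    L    W    W    W    W
a=2:    L    L    W    W    W    W    L    L
a=3:    W    W    L    L    W    W    W    W
a=4:    L    L    W    W    W    W    L    L
a=5:    W    W    L    L    W    W    W    W
Cells with no legal move (terminal, hence L): (0,0), (0,1).
The remaining L cells, each justified by listing all of its moves:
(0,6): L (options (0,4)(W), (0,2)(W) are all W)
(0,7): L (options (0,5)(W), (0,3)(W) are all W)
(1,2): L (options (0,2)(W), (1,0)(W) are all W)
(1,3): L (options (0,3)(W), (1,1)(W) are all W)
(2,0): L (sole option (1,0)(W) is W)
(2,1): L (sole option (1,1)(W) is W)
(2,6): L (options (1,6)(W), (2,4)(W), (2,2)(W) are all W)
(2,7): L (options (1,7)(W), (2,5)(W), (2,3)(W) are all W)
(3,2): L (options (2,2)(W), (3,0)(W) are all W)
(3,3): L (options (2,3)(W), (3,1)(W) are all W)
(4,0): L (sole option (3,0)(W) is W)
(4,1): L (sole option (3,1)(W) is W)
(4,6): L (options (3,6)(W), (4,4)(W), (4,2)(W) are all W)
(4,7): L (options (3,7)(W), (4,5)(W), (4,3)(W) are all W)
(5,2): L (options (4,2)(W), (0,2)(W), (5,0)(W) are all W)
(5,3): L (options (4,3)(W), (0,3)(W), (5,1)(W) are all W)
Every other cell has at least one move into one of the L cells above, so it is W.
L cells per row: a=0: 4, a=1: 2, a=2: 4, a=3: 2, a=4: 4, a=5: 2; total 18.

18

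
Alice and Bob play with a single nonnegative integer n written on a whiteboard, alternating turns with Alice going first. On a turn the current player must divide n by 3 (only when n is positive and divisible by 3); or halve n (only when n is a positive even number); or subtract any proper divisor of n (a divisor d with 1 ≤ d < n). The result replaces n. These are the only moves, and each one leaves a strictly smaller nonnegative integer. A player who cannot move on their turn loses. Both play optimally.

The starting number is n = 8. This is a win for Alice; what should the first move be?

Move to 4.

Classify positions by backward induction: terminal positions (no move available) are L. From any other position, the mover wins iff some move reaches an L.
n=0: no move → L
n=1: no move → L
n=2: W (go to 1, an L position)
n=3: W (go to 1, an L position)
n=4: L (options 2(W), 3(W) are all W)
n=5: W (go to 4, an L position)
n=6: W (go to 4, an L position)
n=7: L (sole option 6(W) is W)
n=8: W (go to 4, an L position)
From 8, the L positions reachable in one move are: 4, 7. Any move reaching one of these is winning.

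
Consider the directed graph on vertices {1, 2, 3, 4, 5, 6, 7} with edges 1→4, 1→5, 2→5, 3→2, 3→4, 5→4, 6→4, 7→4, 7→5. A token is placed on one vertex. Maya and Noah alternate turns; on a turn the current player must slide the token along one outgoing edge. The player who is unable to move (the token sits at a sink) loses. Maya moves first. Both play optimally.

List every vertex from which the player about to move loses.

2, 4

Compute win/loss labels from the base case upward. A position with no move is L. Any other position is W if it can reach an L in one move, else L.
Every edge goes from a vertex to one that appears earlier in the order 4, 5, 2, 1, 6, 3, 7, so processing vertices in that order labels each vertex after all of its successors.
4: no outgoing edge → L
5: can move to 4, which is L ⇒ W
2: the only move is to 5(W), a W ⇒ L
1: can move to 4, which is L ⇒ W
6: can move to 4, which is L ⇒ W
3: can move to 2, which is L ⇒ W
7: can move to 4, which is L ⇒ W
Reading off the rows marked L gives the requested list; there are 2 such vertices.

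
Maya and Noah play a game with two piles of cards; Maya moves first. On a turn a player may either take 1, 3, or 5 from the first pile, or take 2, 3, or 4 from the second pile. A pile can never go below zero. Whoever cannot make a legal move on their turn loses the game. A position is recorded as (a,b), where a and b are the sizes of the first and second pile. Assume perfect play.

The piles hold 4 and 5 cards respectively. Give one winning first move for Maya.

Move to (4,1).

Use the standard recursion: the mover loses at a terminal position; elsewhere, the mover wins exactly when some move hands the opponent an L position.
No move ever increases a pile, so every position that can arise here has a ≤ 4 and b ≤ 5; it is enough to label the cells with 0 ≤ a ≤ 4 and 0 ≤ b ≤ 5.
Every move lowers a or b (never raises either), so fill the grid row by row in increasing a, and left to right within a row: each cell's successors are then already labelled.
      b=0  b=1  b=2  b=3  b=4  b=5
a=0:    L    L    W    W    W    W
a=1:    W    W    L    L    W    W
a=2:    L    L    W    W    W    W
a=3:    W    W    L    L    W    W
a=4:    L    L    W    W    W    W
Cells with no legal move (terminal, hence L): (0,0), (0,1).
The remaining L cells, each justified by listing all of its moves:
(1,2): L (options (0,2)(W), (1,0)(W) are all W)
(1,3): L (options (0,3)(W), (1,1)(W), (1,0)(W) are all W)
(2,0): L (sole option (1,0)(W) is W)
(2,1): L (sole option (1,1)(W) is W)
(3,2): L (options (2,2)(W), (0,2)(W), (3,0)(W) are all W)
(3,3): L (options (2,3)(W), (0,3)(W), (3,1)(W), (3,0)(W) are all W)
(4,0): L (options (3,0)(W), (1,0)(W) are all W)
(4,1): L (options (3,1)(W), (1,1)(W) are all W)
Every other cell has at least one move into one of the L cells above, so it is W.
From (4,5), the L positions reachable in one move are: (4,1).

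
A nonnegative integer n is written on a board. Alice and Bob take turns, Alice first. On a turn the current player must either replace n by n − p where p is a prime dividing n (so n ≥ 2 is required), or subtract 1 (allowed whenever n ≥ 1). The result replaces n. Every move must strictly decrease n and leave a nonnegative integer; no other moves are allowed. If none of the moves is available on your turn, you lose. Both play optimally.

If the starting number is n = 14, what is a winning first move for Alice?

Move to 12.

Use the standard recursion: the mover loses at a terminal position; elsewhere, the mover wins exactly when some move hands the opponent an L position.
n=0: no move → L
n=1: →0(L), so W
n=2: →0(L), so W
n=3: →0(L), so W
n=4: →2(W), 3(W) — all W, so L
n=5: →0(L), so W
n=6: →4(L), so W
n=7: →0(L), so W
n=8: →6(W), 7(W) — all W, so L
n=9: →8(L), so W
n=10: →8(L), so W
n=11: →0(L), so W
n=12: →9(W), 10(W), 11(W) — all W, so L
n=13: →0(L), so W
n=14: →12(L), so W
From 14, the L positions reachable in one move are: 12.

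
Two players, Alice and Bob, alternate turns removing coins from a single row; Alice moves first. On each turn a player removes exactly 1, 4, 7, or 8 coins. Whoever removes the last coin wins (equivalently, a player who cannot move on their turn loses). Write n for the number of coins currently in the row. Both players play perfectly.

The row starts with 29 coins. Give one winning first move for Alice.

Remove 4, leaving 25.

Build the W/L table. Terminal = L. A non-terminal position is W if it has a move to some L; otherwise it is L.
n=0: no move → L
n=1: W (go to 0, an L position)
n=2: L (sole option 1(W) is W)
n=3: W (go to 2, an L position)
n=4: W (go to 0, an L position)
n=5: L (options 4(W), 1(W) are all W)
n=6: W (go to 5, an L position)
n=7: W (go to 0, an L position)
n=8: W (go to 0, an L position)
n=9: W (go to 5, an L position)
n=10: W (go to 2, an L position)
n=11: L (options 10(W), 7(W), 4(W), 3(W) are all W)
n=12: W (go to 11, an L position)
n=13: W (go to 5, an L position)
n=14: L (options 13(W), 10(W), 7(W), 6(W) are all W)
n=15: W (go to 14, an L position)
n=16: L (options 15(W), 12(W), 9(W), 8(W) are all W)
n=17: W (go to 16, an L position)
n=18: W (go to 14, an L position)
n=19: W (go to 11, an L position)
n=20: W (go to 16, an L position)
n=21: W (go to 14, an L position)
n=22: W (go to 14, an L position)
n=23: W (go to 16, an L position)
n=24: W (go to 16, an L position)
n=25: L (options 24(W), 21(W), 18(W), 17(W) are all W)
n=26: W (go to 25, an L position)
n=27: L (options 26(W), 23(W), 20(W), 19(W) are all W)
n=28: W (go to 27, an L position)
n=29: W (go to 25, an L position)
From 29, the L positions reachable in one move are: 25.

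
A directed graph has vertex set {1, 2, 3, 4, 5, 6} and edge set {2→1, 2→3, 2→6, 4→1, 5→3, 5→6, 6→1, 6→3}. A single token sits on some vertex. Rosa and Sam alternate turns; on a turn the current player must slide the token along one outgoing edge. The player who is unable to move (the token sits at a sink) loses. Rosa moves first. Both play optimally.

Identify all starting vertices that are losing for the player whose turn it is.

Compute win/loss labels from the base case upward. A position with no move is L. Any other position is W if it can reach an L in one move, else L.
Every edge goes from a vertex to one that appears earlier in the order 3, 1, 6, 5, 2, 4, so processing vertices in that order labels each vertex after all of its successors.
3: no outgoing edge → L
1: no outgoing edge → L
6: W (go to 1, an L position)
5: W (go to 3, an L position)
2: W (go to 1, an L position)
4: W (go to 1, an L position)
The losing starting vertices are exactly the entries labelled L in this table (2 of them).

1, 3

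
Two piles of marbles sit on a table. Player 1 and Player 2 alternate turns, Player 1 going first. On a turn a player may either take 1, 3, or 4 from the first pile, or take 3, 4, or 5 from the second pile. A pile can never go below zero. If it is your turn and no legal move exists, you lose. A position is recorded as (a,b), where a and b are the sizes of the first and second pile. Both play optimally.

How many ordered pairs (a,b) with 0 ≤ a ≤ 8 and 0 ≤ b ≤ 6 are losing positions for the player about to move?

Classify positions by backward induction: terminal positions (no move available) are L. From any other position, the mover wins iff some move reaches an L.
Every move lowers a or b (never raises either), so fill the grid row by row in increasing a, and left to right within a row: each cell's successors are then already labelled.
      b=0  b=1  b=2  b=3  b=4  b=5  b=6
a=0:    L    L    L    W    W    W    W
a=1:    W    W    W    L    L    L    W
a=2:    L    L    L    W    W    W    W
a=3:    W    W    W    L    L    L    W
a=4:    W    W    W    W    W    W    L
a=5:    W    W    W    W    W    W    W
a=6:    W    W    W    W    W    W    L
a=7:    L    L    L    W    W    W    W
a=8:    W    W    W    L    L    L    W
Cells with no legal move (terminal, hence L): (0,0), (0,1), (0,2).
The remaining L cells, each justified by listing all of its moves:
(1,3): L (options (0,3)(W), (1,0)(W) are all W)
(1,4): L (options (0,4)(W), (1,1)(W), (1,0)(W) are all W)
(1,5): L (options (0,5)(W), (1,2)(W), (1,1)(W), (1,0)(W) are all W)
(2,0): L (sole option (1,0)(W) is W)
(2,1): L (sole option (1,1)(W) is W)
(2,2): L (sole option (1,2)(W) is W)
(3,3): L (options (2,3)(W), (0,3)(W), (3,0)(W) are all W)
(3,4): L (options (2,4)(W), (0,4)(W), (3,1)(W), (3,0)(W) are all W)
(3,5): L (options (2,5)(W), (0,5)(W), (3,2)(W), (3,1)(W), (3,0)(W) are all W)
(4,6): L (options (3,6)(W), (1,6)(W), (0,6)(W), (4,3)(W), (4,2)(W), (4,1)(W) are all W)
(6,6): L (options (5,6)(W), (3,6)(W), (2,6)(W), (6,3)(W), (6,2)(W), (6,1)(W) are all W)
(7,0): L (options (6,0)(W), (4,0)(W), (3,0)(W) are all W)
(7,1): L (options (6,1)(W), (4,1)(W), (3,1)(W) are all W)
(7,2): L (options (6,2)(W), (4,2)(W), (3,2)(W) are all W)
(8,3): L (options (7,3)(W), (5,3)(W), (4,3)(W), (8,0)(W) are all W)
(8,4): L (options (7,4)(W), (5,4)(W), (4,4)(W), (8,1)(W), (8,0)(W) are all W)
(8,5): L (options (7,5)(W), (5,5)(W), (4,5)(W), (8,2)(W), (8,1)(W), (8,0)(W) are all W)
Every other cell has at least one move into one of the L cells above, so it is W.
L cells per row: a=0: 3, a=1: 3, a=2: 3, a=3: 3, a=4: 1, a=5: 0, a=6: 1, a=7: 3, a=8: 3; total 20.

20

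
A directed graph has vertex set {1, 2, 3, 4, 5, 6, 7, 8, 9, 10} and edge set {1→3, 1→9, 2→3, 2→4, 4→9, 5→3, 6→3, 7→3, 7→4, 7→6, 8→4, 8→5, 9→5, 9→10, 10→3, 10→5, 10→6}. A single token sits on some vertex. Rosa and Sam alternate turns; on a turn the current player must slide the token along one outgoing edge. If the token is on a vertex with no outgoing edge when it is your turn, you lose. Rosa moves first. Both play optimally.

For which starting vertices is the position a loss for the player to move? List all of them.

Positions with no move are L. A position that does have a move is losing for the player to move precisely when every available move leads to a winning position for the opponent. Fill in the labels:
Every edge goes from a vertex to one that appears earlier in the order 3, 6, 5, 10, 9, 4, 2, 7, 8, 1, so processing vertices in that order labels each vertex after all of its successors.
3: no outgoing edge → L
6: W (go to 3, an L position)
5: W (go to 3, an L position)
10: W (go to 3, an L position)
9: L (options 10(W), 5(W) are all W)
4: W (go to 9, an L position)
2: W (go to 3, an L position)
7: W (go to 3, an L position)
8: L (options 4(W), 5(W) are all W)
1: W (go to 9, an L position)
Reading off the rows marked L gives the requested list; there are 3 such vertices.

3, 8, 9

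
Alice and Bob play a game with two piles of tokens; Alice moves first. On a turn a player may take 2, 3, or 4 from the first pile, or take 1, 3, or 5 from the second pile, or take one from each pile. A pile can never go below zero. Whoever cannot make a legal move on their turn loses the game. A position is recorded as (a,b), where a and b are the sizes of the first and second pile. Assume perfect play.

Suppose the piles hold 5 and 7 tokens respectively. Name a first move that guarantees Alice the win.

Label each position W (a win for the player to move) or L (a loss). A position with no legal move is L; any other position is W exactly when some move reaches an L, and L when every move reaches a W.
No move ever increases a pile, so every position that can arise here has a ≤ 5 and b ≤ 7; it is enough to label the cells with 0 ≤ a ≤ 5 and 0 ≤ b ≤ 7.
Every move lowers a or b (never raises either), so fill the grid row by row in increasing a, and left to right within a row: each cell's successors are then already labelled.
      b=0  b=1  b=2  b=3  b=4  b=5  b=6  b=7
a=0:    L    W    L    W    L    W    L    W
a=1:    L    W    L    W    L    W    L    W
a=2:    W    W    W    W    W    W    W    W
a=3:    W    L    W    L    W    L    W    L
a=4:    W    L    W    L    W    L    W    L
a=5:    W    W    W    W    W    W    W    W
Cells with no legal move (terminal, hence L): (0,0), (1,0).
The remaining L cells, each justified by listing all of its moves:
(0,2): the only move is to (0,1)(W), a W ⇒ L
(0,4): moves to (0,3)(W), (0,1)(W); every one is W ⇒ L
(0,6): moves to (0,5)(W), (0,3)(W), (0,1)(W); every one is W ⇒ L
(1,2): moves to (1,1)(W), (0,1)(W); every one is W ⇒ L
(1,4): moves to (1,3)(W), (1,1)(W), (0,3)(W); every one is W ⇒ L
(1,6): moves to (1,5)(W), (1,3)(W), (1,1)(W), (0,5)(W); every one is W ⇒ L
(3,1): moves to (1,1)(W), (0,1)(W), (3,0)(W), (2,0)(W); every one is W ⇒ L
(3,3): moves to (1,3)(W), (0,3)(W), (3,2)(W), (3,0)(W), (2,2)(W); every one is W ⇒ L
(3,5): moves to (1,5)(W), (0,5)(W), (3,4)(W), (3,2)(W), (3,0)(W), (2,4)(W); every one is W ⇒ L
(3,7): moves to (1,7)(W), (0,7)(W), (3,6)(W), (3,4)(W), (3,2)(W), (2,6)(W); every one is W ⇒ L
(4,1): moves to (2,1)(W), (1,1)(W), (0,1)(W), (4,0)(W), (3,0)(W); every one is W ⇒ L
(4,3): moves to (2,3)(W), (1,3)(W), (0,3)(W), (4,2)(W), (4,0)(W), (3,2)(W); every one is W ⇒ L
(4,5): moves to (2,5)(W), (1,5)(W), (0,5)(W), (4,4)(W), (4,2)(W), (4,0)(W), (3,4)(W); every one is W ⇒ L
(4,7): moves to (2,7)(W), (1,7)(W), (0,7)(W), (4,6)(W), (4,4)(W), (4,2)(W), (3,6)(W); every one is W ⇒ L
Every other cell has at least one move into one of the L cells above, so it is W.
From (5,7), the L positions reachable in one move are: (3,7).

Move to (3,7).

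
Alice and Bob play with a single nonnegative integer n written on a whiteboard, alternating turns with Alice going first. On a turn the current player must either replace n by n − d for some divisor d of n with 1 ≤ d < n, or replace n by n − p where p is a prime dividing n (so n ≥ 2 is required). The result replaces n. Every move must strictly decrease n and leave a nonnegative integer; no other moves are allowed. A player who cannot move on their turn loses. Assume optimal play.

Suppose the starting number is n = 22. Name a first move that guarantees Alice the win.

Move to 20.

Label each position W (a win for the player to move) or L (a loss). A position with no legal move is L; any other position is W exactly when some move reaches an L, and L when every move reaches a W.
n=0: no move → L
n=1: no move → L
n=2: W (go to 0, an L position)
n=3: W (go to 0, an L position)
n=4: L (options 2(W), 3(W) are all W)
n=5: W (go to 0, an L position)
n=6: W (go to 4, an L position)
n=7: W (go to 0, an L position)
n=8: W (go to 4, an L position)
n=9: L (options 6(W), 8(W) are all W)
n=10: W (go to 9, an L position)
n=11: W (go to 0, an L position)
n=12: W (go to 9, an L position)
n=13: W (go to 0, an L position)
n=14: L (options 7(W), 12(W), 13(W) are all W)
n=15: W (go to 14, an L position)
n=16: W (go to 14, an L position)
n=17: W (go to 0, an L position)
n=18: W (go to 9, an L position)
n=19: W (go to 0, an L position)
n=20: L (options 10(W), 15(W), 16(W), 18(W), 19(W) are all W)
n=21: W (go to 14, an L position)
n=22: W (go to 20, an L position)
From 22, the L positions reachable in one move are: 20.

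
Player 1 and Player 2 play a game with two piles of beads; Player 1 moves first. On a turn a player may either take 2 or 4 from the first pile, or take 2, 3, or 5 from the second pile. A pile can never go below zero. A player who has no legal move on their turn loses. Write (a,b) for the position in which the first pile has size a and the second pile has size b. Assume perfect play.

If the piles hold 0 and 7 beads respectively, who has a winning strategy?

Use the standard recursion: the mover loses at a terminal position; elsewhere, the mover wins exactly when some move hands the opponent an L position.
No move ever increases a pile, so every position that can arise here has a ≤ 0 and b ≤ 7; it is enough to label the cells with 0 ≤ a ≤ 0 and 0 ≤ b ≤ 7.
Every move lowers a or b (never raises either), so fill the grid row by row in increasing a, and left to right within a row: each cell's successors are then already labelled.
      b=0  b=1  b=2  b=3  b=4  b=5  b=6  b=7
a=0:    L    L    W    W    W    W    W    L
Cells with no legal move (terminal, hence L): (0,0), (0,1).
The remaining L cells, each justified by listing all of its moves:
(0,7): →(0,5)(W), (0,4)(W), (0,2)(W) — all W, so L
Every other cell has at least one move into one of the L cells above, so it is W.
Every move from (0,7) reaches a W position, so the mover loses.

Player 2 wins.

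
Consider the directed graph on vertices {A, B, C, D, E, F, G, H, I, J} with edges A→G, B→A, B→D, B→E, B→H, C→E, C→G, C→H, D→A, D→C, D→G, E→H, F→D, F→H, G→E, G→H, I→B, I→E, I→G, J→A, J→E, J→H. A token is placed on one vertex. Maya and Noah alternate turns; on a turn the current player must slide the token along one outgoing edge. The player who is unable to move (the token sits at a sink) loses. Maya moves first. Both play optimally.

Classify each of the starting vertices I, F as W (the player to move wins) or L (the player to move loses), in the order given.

I: L, F: W

Work bottom-up. With no move the player to move loses. Otherwise the position is W if at least one move leads to an L position for the opponent, and L if every move leads to a W.
Every edge goes from a vertex to one that appears earlier in the order H, E, G, C, A, D, J, B, F, I, so processing vertices in that order labels each vertex after all of its successors.
H: no outgoing edge → L
E: can move to H, which is L ⇒ W
G: can move to H, which is L ⇒ W
C: can move to H, which is L ⇒ W
A: the only move is to G(W), a W ⇒ L
D: can move to A, which is L ⇒ W
J: can move to A, which is L ⇒ W
B: can move to A, which is L ⇒ W
F: can move to H, which is L ⇒ W
I: moves to B(W), G(W), E(W); every one is W ⇒ L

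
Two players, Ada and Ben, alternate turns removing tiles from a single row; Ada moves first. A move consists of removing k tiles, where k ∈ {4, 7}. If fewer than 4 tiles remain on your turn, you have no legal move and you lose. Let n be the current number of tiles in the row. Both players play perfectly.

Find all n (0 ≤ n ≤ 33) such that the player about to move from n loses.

0, 1, 2, 3, 11, 12, 13, 14, 22, 23, 24, 25, 33

Use the standard recursion: the mover loses at a terminal position; elsewhere, the mover wins exactly when some move hands the opponent an L position.
n=0: no move → L
n=1: no move → L
n=2: no move → L
n=3: no move → L
n=4: →0(L), so W
n=5: →1(L), so W
n=6: →2(L), so W
n=7: →3(L), so W
n=8: →1(L), so W
n=9: →2(L), so W
n=10: →3(L), so W
n=11: →7(W), 4(W) — all W, so L
n=12: →8(W), 5(W) — all W, so L
n=13: →9(W), 6(W) — all W, so L
n=14: →10(W), 7(W) — all W, so L
n=15: →11(L), so W
n=16: →12(L), so W
n=17: →13(L), so W
n=18: →14(L), so W
n=19: →12(L), so W
n=20: →13(L), so W
n=21: →14(L), so W
n=22: →18(W), 15(W) — all W, so L
n=23: →19(W), 16(W) — all W, so L
n=24: →20(W), 17(W) — all W, so L
n=25: →21(W), 18(W) — all W, so L
n=26: →22(L), so W
n=27: →23(L), so W
n=28: →24(L), so W
n=29: →25(L), so W
n=30: →23(L), so W
n=31: →24(L), so W
n=32: →25(L), so W
n=33: →29(W), 26(W) — all W, so L
Reading off the rows marked L gives the requested list; there are 13 such values of n.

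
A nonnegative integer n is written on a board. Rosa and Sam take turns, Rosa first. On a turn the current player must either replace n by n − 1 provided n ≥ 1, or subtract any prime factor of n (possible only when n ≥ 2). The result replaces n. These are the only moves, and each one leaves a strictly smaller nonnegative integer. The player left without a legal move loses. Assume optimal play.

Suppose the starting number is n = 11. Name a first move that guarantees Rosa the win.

Move to 0.

Build the W/L table. Terminal = L. A non-terminal position is W if it has a move to some L; otherwise it is L.
n=0: no move → L
n=1: reaches L-position 0 → W
n=2: reaches L-position 0 → W
n=3: reaches L-position 0 → W
n=4: only reaches 2(W), 3(W), all W → L
n=5: reaches L-position 0 → W
n=6: reaches L-position 4 → W
n=7: reaches L-position 0 → W
n=8: only reaches 6(W), 7(W), all W → L
n=9: reaches L-position 8 → W
n=10: reaches L-position 8 → W
n=11: reaches L-position 0 → W
From 11, the L positions reachable in one move are: 0.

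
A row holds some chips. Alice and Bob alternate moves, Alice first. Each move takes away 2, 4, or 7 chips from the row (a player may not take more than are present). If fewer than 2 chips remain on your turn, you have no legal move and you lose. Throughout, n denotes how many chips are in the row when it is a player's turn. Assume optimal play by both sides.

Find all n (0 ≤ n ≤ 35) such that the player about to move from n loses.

0, 1, 6, 9, 12, 15, 18, 21, 24, 27, 30, 33

Work bottom-up. With no move the player to move loses. Otherwise the position is W if at least one move leads to an L position for the opponent, and L if every move leads to a W.
n=0: no move → L
n=1: no move → L
n=2: reaches L-position 0 → W
n=3: reaches L-position 1 → W
n=4: reaches L-position 0 → W
n=5: reaches L-position 1 → W
n=6: only reaches 4(W), 2(W), all W → L
n=7: reaches L-position 0 → W
n=8: reaches L-position 6 → W
n=9: only reaches 7(W), 5(W), 2(W), all W → L
n=10: reaches L-position 6 → W
n=11: reaches L-position 9 → W
n=12: only reaches 10(W), 8(W), 5(W), all W → L
n=13: reaches L-position 9 → W
n=14: reaches L-position 12 → W
n=15: only reaches 13(W), 11(W), 8(W), all W → L
n=16: reaches L-position 12 → W
n=17: reaches L-position 15 → W
n=18: only reaches 16(W), 14(W), 11(W), all W → L
n=19: reaches L-position 15 → W
n=20: reaches L-position 18 → W
n=21: only reaches 19(W), 17(W), 14(W), all W → L
n=22: reaches L-position 18 → W
n=23: reaches L-position 21 → W
n=24: only reaches 22(W), 20(W), 17(W), all W → L
n=25: reaches L-position 21 → W
n=26: reaches L-position 24 → W
n=27: only reaches 25(W), 23(W), 20(W), all W → L
n=28: reaches L-position 24 → W
n=29: reaches L-position 27 → W
n=30: only reaches 28(W), 26(W), 23(W), all W → L
n=31: reaches L-position 27 → W
n=32: reaches L-position 30 → W
n=33: only reaches 31(W), 29(W), 26(W), all W → L
n=34: reaches L-position 30 → W
n=35: reaches L-position 33 → W
The losing starting values of n are exactly the entries labelled L in this table (12 of them).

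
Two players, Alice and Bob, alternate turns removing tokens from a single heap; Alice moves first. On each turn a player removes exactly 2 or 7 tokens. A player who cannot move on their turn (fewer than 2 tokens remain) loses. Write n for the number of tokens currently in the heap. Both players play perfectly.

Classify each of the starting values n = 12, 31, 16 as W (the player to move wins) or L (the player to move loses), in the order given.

Compute win/loss labels from the base case upward. A position with no move is L. Any other position is W if it can reach an L in one move, else L.
n=0: no move → L
n=1: no move → L
n=2: W (go to 0, an L position)
n=3: W (go to 1, an L position)
n=4: L (sole option 2(W) is W)
n=5: L (sole option 3(W) is W)
n=6: W (go to 4, an L position)
n=7: W (go to 5, an L position)
n=8: W (go to 1, an L position)
n=9: L (options 7(W), 2(W) are all W)
n=10: L (options 8(W), 3(W) are all W)
n=11: W (go to 9, an L position)
n=12: W (go to 10, an L position)
n=13: L (options 11(W), 6(W) are all W)
n=14: L (options 12(W), 7(W) are all W)
n=15: W (go to 13, an L position)
n=16: W (go to 14, an L position)
n=17: W (go to 10, an L position)
n=18: L (options 16(W), 11(W) are all W)
n=19: L (options 17(W), 12(W) are all W)
n=20: W (go to 18, an L position)
n=21: W (go to 19, an L position)
n=22: L (options 20(W), 15(W) are all W)
n=23: L (options 21(W), 16(W) are all W)
n=24: W (go to 22, an L position)
n=25: W (go to 23, an L position)
n=26: W (go to 19, an L position)
n=27: L (options 25(W), 20(W) are all W)
n=28: L (options 26(W), 21(W) are all W)
n=29: W (go to 27, an L position)
n=30: W (go to 28, an L position)
n=31: L (options 29(W), 24(W) are all W)

12: W, 31: L, 16: W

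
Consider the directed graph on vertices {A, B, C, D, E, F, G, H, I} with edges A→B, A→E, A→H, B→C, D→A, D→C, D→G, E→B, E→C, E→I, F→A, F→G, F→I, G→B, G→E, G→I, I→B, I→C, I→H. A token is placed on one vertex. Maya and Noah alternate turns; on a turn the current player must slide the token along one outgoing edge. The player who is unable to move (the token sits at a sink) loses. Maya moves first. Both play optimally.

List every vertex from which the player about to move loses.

Build the W/L table. Terminal = L. A non-terminal position is W if it has a move to some L; otherwise it is L.
Every edge goes from a vertex to one that appears earlier in the order H, C, B, I, E, A, G, F, D, so processing vertices in that order labels each vertex after all of its successors.
H: no outgoing edge → L
C: no outgoing edge → L
B: →C(L), so W
I: →C(L), so W
E: →C(L), so W
A: →H(L), so W
G: →E(W), I(W), B(W) — all W, so L
F: →G(L), so W
D: →G(L), so W
Reading off the rows marked L gives the requested list; there are 3 such vertices.

C, G, H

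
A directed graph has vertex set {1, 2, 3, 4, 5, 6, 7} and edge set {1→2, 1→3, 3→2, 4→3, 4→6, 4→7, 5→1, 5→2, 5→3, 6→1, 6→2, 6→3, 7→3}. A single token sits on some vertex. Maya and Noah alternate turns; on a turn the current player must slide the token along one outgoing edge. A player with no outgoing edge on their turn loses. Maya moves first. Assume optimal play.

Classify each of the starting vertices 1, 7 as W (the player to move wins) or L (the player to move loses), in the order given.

1: W, 7: L

Work bottom-up. With no move the player to move loses. Otherwise the position is W if at least one move leads to an L position for the opponent, and L if every move leads to a W.
Every edge goes from a vertex to one that appears earlier in the order 2, 3, 1, 6, 7, 4, 5, so processing vertices in that order labels each vertex after all of its successors.
2: no outgoing edge → L
3: →2(L), so W
1: →2(L), so W
6: →2(L), so W
7: →3(W) only, which is W, so L
4: →7(L), so W
5: →2(L), so W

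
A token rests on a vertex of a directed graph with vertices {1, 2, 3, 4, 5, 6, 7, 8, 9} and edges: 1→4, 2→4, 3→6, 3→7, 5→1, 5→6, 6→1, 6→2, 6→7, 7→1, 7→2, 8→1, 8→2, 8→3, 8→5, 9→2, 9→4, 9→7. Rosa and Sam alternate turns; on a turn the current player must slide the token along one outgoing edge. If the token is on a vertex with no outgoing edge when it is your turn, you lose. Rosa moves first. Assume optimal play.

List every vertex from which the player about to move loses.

4, 5, 7

Classify positions by backward induction: terminal positions (no move available) are L. From any other position, the mover wins iff some move reaches an L.
Every edge goes from a vertex to one that appears earlier in the order 4, 2, 1, 7, 6, 9, 3, 5, 8, so processing vertices in that order labels each vertex after all of its successors.
4: no outgoing edge → L
2: W (go to 4, an L position)
1: W (go to 4, an L position)
7: L (options 1(W), 2(W) are all W)
6: W (go to 7, an L position)
9: W (go to 7, an L position)
3: W (go to 7, an L position)
5: L (options 6(W), 1(W) are all W)
8: W (go to 5, an L position)
Reading off the rows marked L gives the requested list; there are 3 such vertices.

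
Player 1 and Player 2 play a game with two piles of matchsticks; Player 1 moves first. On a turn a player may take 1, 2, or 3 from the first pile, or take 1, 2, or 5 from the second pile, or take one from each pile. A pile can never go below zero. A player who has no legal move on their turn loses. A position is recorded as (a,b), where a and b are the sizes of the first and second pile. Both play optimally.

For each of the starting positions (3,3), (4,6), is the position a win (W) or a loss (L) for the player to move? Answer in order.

(3,3): W, (4,6): L

Label each position W (a win for the player to move) or L (a loss). A position with no legal move is L; any other position is W exactly when some move reaches an L, and L when every move reaches a W.
No move ever increases a pile, so every position that can arise here has a ≤ 4 and b ≤ 6; it is enough to label the cells with 0 ≤ a ≤ 4 and 0 ≤ b ≤ 6.
Every move lowers a or b (never raises either), so fill the grid row by row in increasing a, and left to right within a row: each cell's successors are then already labelled.
      b=0  b=1  b=2  b=3  b=4  b=5  b=6
a=0:    L    W    W    L    W    W    L
a=1:    W    W    L    W    W    L    W
a=2:    W    L    W    W    L    W    W
a=3:    W    W    W    W    W    W    W
a=4:    L    W    W    L    W    W    L
Cells with no legal move (terminal, hence L): (0,0).
The remaining L cells, each justified by listing all of its moves:
(0,3): moves to (0,2)(W), (0,1)(W); every one is W ⇒ L
(0,6): moves to (0,5)(W), (0,4)(W), (0,1)(W); every one is W ⇒ L
(1,2): moves to (0,2)(W), (1,1)(W), (1,0)(W), (0,1)(W); every one is W ⇒ L
(1,5): moves to (0,5)(W), (1,4)(W), (1,3)(W), (1,0)(W), (0,4)(W); every one is W ⇒ L
(2,1): moves to (1,1)(W), (0,1)(W), (2,0)(W), (1,0)(W); every one is W ⇒ L
(2,4): moves to (1,4)(W), (0,4)(W), (2,3)(W), (2,2)(W), (1,3)(W); every one is W ⇒ L
(4,0): moves to (3,0)(W), (2,0)(W), (1,0)(W); every one is W ⇒ L
(4,3): moves to (3,3)(W), (2,3)(W), (1,3)(W), (4,2)(W), (4,1)(W), (3,2)(W); every one is W ⇒ L
(4,6): moves to (3,6)(W), (2,6)(W), (1,6)(W), (4,5)(W), (4,4)(W), (4,1)(W), (3,5)(W); every one is W ⇒ L
Every other cell has at least one move into one of the L cells above, so it is W.
(3,3): the move to (0,3) reaches an L cell, so W
(4,6): one of the L cells justified above, so L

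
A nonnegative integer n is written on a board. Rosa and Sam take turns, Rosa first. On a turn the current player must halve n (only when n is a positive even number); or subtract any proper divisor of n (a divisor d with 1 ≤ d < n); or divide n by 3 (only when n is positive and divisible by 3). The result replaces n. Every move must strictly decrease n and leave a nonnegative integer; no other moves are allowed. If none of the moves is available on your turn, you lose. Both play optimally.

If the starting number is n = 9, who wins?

Sam wins.

Label each position W (a win for the player to move) or L (a loss). A position with no legal move is L; any other position is W exactly when some move reaches an L, and L when every move reaches a W.
n=0: no move → L
n=1: no move → L
n=2: can move to 1, which is L ⇒ W
n=3: can move to 1, which is L ⇒ W
n=4: moves to 2(W), 3(W); every one is W ⇒ L
n=5: can move to 4, which is L ⇒ W
n=6: can move to 4, which is L ⇒ W
n=7: the only move is to 6(W), a W ⇒ L
n=8: can move to 4, which is L ⇒ W
n=9: moves to 3(W), 6(W), 8(W); every one is W ⇒ L
Every move from 9 reaches a W position, so the mover loses.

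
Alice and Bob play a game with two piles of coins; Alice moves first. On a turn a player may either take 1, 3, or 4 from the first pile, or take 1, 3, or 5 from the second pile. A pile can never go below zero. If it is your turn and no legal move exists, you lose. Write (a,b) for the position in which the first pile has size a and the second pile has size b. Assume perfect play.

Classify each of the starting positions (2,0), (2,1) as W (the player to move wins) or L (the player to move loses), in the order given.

Compute win/loss labels from the base case upward. A position with no move is L. Any other position is W if it can reach an L in one move, else L.
No move ever increases a pile, so every position that can arise here has a ≤ 2 and b ≤ 1; it is enough to label the cells with 0 ≤ a ≤ 2 and 0 ≤ b ≤ 1.
Every move lowers a or b (never raises either), so fill the grid row by row in increasing a, and left to right within a row: each cell's successors are then already labelled.
      b=0  b=1
a=0:    L    W
a=1:    W    L
a=2:    L    W
Cells with no legal move (terminal, hence L): (0,0).
The remaining L cells, each justified by listing all of its moves:
(1,1): L (options (0,1)(W), (1,0)(W) are all W)
(2,0): L (sole option (1,0)(W) is W)
Every other cell has at least one move into one of the L cells above, so it is W.
(2,0): one of the L cells justified above, so L
(2,1): the move to (1,1) reaches an L cell, so W

(2,0): L, (2,1): W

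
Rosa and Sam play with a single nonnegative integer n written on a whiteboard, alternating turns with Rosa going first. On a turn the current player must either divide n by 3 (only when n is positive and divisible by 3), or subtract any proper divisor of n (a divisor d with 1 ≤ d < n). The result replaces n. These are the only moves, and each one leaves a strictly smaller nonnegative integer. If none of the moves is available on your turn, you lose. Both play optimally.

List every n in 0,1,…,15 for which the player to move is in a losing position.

Classify positions by backward induction: terminal positions (no move available) are L. From any other position, the mover wins iff some move reaches an L.
n=0: no move → L
n=1: no move → L
n=2: can move to 1, which is L ⇒ W
n=3: can move to 1, which is L ⇒ W
n=4: moves to 2(W), 3(W); every one is W ⇒ L
n=5: can move to 4, which is L ⇒ W
n=6: can move to 4, which is L ⇒ W
n=7: the only move is to 6(W), a W ⇒ L
n=8: can move to 4, which is L ⇒ W
n=9: moves to 3(W), 6(W), 8(W); every one is W ⇒ L
n=10: can move to 9, which is L ⇒ W
n=11: the only move is to 10(W), a W ⇒ L
n=12: can move to 4, which is L ⇒ W
n=13: the only move is to 12(W), a W ⇒ L
n=14: can move to 7, which is L ⇒ W
n=15: moves to 5(W), 10(W), 12(W), 14(W); every one is W ⇒ L
The losing starting values of n are exactly the entries labelled L in this table (8 of them).

0, 1, 4, 7, 9, 11, 13, 15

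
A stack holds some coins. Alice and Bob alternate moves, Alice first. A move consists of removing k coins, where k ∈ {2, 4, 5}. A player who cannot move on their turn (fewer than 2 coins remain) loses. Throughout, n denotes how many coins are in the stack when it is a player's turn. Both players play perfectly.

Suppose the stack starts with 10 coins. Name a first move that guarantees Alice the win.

Remove 2, leaving 8.

Label each position W (a win for the player to move) or L (a loss). A position with no legal move is L; any other position is W exactly when some move reaches an L, and L when every move reaches a W.
n=0: no move → L
n=1: no move → L
n=2: can move to 0, which is L ⇒ W
n=3: can move to 1, which is L ⇒ W
n=4: can move to 0, which is L ⇒ W
n=5: can move to 1, which is L ⇒ W
n=6: can move to 1, which is L ⇒ W
n=7: moves to 5(W), 3(W), 2(W); every one is W ⇒ L
n=8: moves to 6(W), 4(W), 3(W); every one is W ⇒ L
n=9: can move to 7, which is L ⇒ W
n=10: can move to 8, which is L ⇒ W
From 10, the L positions reachable in one move are: 8.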